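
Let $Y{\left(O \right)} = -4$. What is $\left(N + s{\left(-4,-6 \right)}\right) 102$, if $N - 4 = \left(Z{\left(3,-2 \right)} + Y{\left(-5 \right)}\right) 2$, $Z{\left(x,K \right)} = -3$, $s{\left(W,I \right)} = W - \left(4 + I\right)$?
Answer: $-1224$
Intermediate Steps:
$s{\left(W,I \right)} = -4 + W - I$ ($s{\left(W,I \right)} = W - \left(4 + I\right) = -4 + W - I$)
$N = -10$ ($N = 4 + \left(-3 - 4\right) 2 = 4 - 14 = -10$)
$\left(N + s{\left(-4,-6 \right)}\right) 102 = \left(-10 - 2\right) 102 = \left(-12\right) 102 = -1224$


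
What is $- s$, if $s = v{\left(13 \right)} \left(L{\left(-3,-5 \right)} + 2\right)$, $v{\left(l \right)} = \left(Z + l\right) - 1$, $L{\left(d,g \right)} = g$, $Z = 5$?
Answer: $51$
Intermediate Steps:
$v{\left(l \right)} = 4 + l$ ($v{\left(l \right)} = \left(5 + l\right) - 1 = 4 + l$)
$s = -51$ ($s = \left(4 + 13\right) \left(-5 + 2\right) = 17 \left(-3\right) = -51$)
$- s = \left(-1\right) \left(-51\right) = 51$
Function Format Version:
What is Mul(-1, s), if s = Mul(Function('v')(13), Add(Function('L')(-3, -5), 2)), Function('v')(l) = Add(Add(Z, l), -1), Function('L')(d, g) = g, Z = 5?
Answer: 51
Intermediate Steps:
Function('v')(l) = Add(4, l) (Function('v')(l) = Add(Add(5, l), -1) = Add(4, l))
s = -51 (s = Mul(Add(4, 13), Add(-5, 2)) = Mul(17, -3) = -51)
Mul(-1, s) = Mul(-1, -51) = 51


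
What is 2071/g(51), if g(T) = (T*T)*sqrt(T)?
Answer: 2071*sqrt(51)/132651 ≈ 0.11149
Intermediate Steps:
g(T) = T**(5/2) (g(T) = T**2*sqrt(T) = T**(5/2))
2071/g(51) = 2071/(51**(5/2)) = 2071/((2601*sqrt(51))) = 2071*(sqrt(51)/132651) = 2071*sqrt(51)/132651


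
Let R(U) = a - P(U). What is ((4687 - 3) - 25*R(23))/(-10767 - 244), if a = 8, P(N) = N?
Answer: -5059/11011 ≈ -0.45945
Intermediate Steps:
R(U) = 8 - U
((4687 - 3) - 25*R(23))/(-10767 - 244) = ((4687 - 3) - 25*(8 - 1*23))/(-10767 - 244) = (4684 - 25*(8 - 23))/(-11011) = (4684 - 25*(-15))*(-1/11011) = (4684 + 375)*(-1/11011) = 5059*(-1/11011) = -5059/11011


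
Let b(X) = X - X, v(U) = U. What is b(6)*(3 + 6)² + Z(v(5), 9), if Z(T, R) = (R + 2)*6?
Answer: 66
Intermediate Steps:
b(X) = 0
Z(T, R) = 12 + 6*R (Z(T, R) = (2 + R)*6 = 12 + 6*R)
b(6)*(3 + 6)² + Z(v(5), 9) = 0*(3 + 6)² + (12 + 6*9) = 0*9² + (12 + 54) = 0*81 + 66 = 0 + 66 = 66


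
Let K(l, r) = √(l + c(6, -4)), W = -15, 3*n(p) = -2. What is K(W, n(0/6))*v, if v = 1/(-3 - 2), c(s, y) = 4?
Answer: -I*√11/5 ≈ -0.66333*I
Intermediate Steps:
n(p) = -⅔ (n(p) = (⅓)*(-2) = -⅔)
K(l, r) = √(4 + l) (K(l, r) = √(l + 4) = √(4 + l))
v = -⅕ (v = 1/(-5) = -⅕ ≈ -0.20000)
K(W, n(0/6))*v = √(4 - 15)*(-⅕) = √(-11)*(-⅕) = (I*√11)*(-⅕) = -I*√11/5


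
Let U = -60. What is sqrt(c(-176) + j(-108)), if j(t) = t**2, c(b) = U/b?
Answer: sqrt(5645541)/22 ≈ 108.00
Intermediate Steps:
c(b) = -60/b
sqrt(c(-176) + j(-108)) = sqrt(-60/(-176) + (-108)**2) = sqrt(-60*(-1/176) + 11664) = sqrt(15/44 + 11664) = sqrt(513231/44) = sqrt(5645541)/22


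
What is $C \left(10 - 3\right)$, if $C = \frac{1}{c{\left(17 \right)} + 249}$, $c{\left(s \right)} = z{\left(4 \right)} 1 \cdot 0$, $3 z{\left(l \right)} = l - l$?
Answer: $\frac{7}{249} \approx 0.028112$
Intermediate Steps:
$z{\left(l \right)} = 0$ ($z{\left(l \right)} = \frac{l - l}{3} = \frac{1}{3} \cdot 0 = 0$)
$c{\left(s \right)} = 0$ ($c{\left(s \right)} = 0 \cdot 1 \cdot 0 = 0 \cdot 0 = 0$)
$C = \frac{1}{249}$ ($C = \frac{1}{0 + 249} = \frac{1}{249} \approx 0.0040161$)
$C \left(10 - 3\right) = \frac{10 - 3}{249} = \frac{1}{249} \cdot 7 = \frac{7}{249}$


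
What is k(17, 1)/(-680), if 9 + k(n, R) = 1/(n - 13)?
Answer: 7/544 ≈ 0.012868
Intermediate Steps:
k(n, R) = -9 + 1/(-13 + n) (k(n, R) = -9 + 1/(n - 13) = -9 + 1/(-13 + n))
k(17, 1)/(-680) = ((118 - 9*17)/(-13 + 17))/(-680) = ((118 - 153)/4)*(-1/680) = ((1/4)*(-35))*(-1/680) = -35/4*(-1/680) = 7/544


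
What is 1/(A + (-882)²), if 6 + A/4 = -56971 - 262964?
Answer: -1/501840 ≈ -1.9927e-6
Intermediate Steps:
A = -1279764 (A = -24 + 4*(-56971 - 262964) = -24 + 4*(-319935) = -24 - 1279740 = -1279764)
1/(A + (-882)²) = 1/(-1279764 + (-882)²) = 1/(-1279764 + 777924) = 1/(-501840) = -1/501840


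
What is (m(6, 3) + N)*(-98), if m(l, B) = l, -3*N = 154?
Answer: 13328/3 ≈ 4442.7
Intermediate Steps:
N = -154/3 (N = -1/3*154 = -154/3 ≈ -51.333)
(m(6, 3) + N)*(-98) = (6 - 154/3)*(-98) = -136/3*(-98) = 13328/3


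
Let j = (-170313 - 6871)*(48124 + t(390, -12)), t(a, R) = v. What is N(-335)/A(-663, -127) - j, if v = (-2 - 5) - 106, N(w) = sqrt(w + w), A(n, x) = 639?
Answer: 8506781024 + I*sqrt(670)/639 ≈ 8.5068e+9 + 0.040508*I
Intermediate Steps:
N(w) = sqrt(2)*sqrt(w) (N(w) = sqrt(2*w) = sqrt(2)*sqrt(w))
v = -113 (v = -7 - 106 = -113)
t(a, R) = -113
j = -8506781024 (j = (-170313 - 6871)*(48124 - 113) = -177184*48011 = -8506781024)
N(-335)/A(-663, -127) - j = (sqrt(2)*sqrt(-335))/639 - 1*(-8506781024) = (sqrt(2)*(I*sqrt(335)))*(1/639) + 8506781024 = (I*sqrt(670))*(1/639) + 8506781024 = I*sqrt(670)/639 + 8506781024 = 8506781024 + I*sqrt(670)/639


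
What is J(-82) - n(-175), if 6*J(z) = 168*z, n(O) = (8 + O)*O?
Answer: -31521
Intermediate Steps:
n(O) = O*(8 + O)
J(z) = 28*z (J(z) = (168*z)/6 = 28*z)
J(-82) - n(-175) = 28*(-82) - (-175)*(8 - 175) = -2296 - (-175)*(-167) = -2296 - 1*29225 = -2296 - 29225 = -31521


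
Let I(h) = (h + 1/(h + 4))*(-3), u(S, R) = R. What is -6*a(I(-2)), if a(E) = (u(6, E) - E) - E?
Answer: 27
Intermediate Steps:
I(h) = -3*h - 3/(4 + h) (I(h) = (h + 1/(4 + h))*(-3) = -3*h - 3/(4 + h))
a(E) = -E (a(E) = (E - E) - E = 0 - E = -E)
-6*a(I(-2)) = -(-6)*3*(-1 - 1*(-2)² - 4*(-2))/(4 - 2) = -(-6)*3*(-1 - 1*4 + 8)/2 = -(-6)*3*(½)*(-1 - 4 + 8) = -(-6)*3*(½)*3 = -(-6)*9/2 = -6*(-9/2) = 27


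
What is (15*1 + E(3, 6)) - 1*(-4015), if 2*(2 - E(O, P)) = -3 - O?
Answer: 4035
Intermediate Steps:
E(O, P) = 7/2 + O/2 (E(O, P) = 2 - (-3 - O)/2 = 2 + (3/2 + O/2) = 7/2 + O/2)
(15*1 + E(3, 6)) - 1*(-4015) = (15*1 + (7/2 + (½)*3)) - 1*(-4015) = (15 + (7/2 + 3/2)) + 4015 = (15 + 5) + 4015 = 20 + 4015 = 4035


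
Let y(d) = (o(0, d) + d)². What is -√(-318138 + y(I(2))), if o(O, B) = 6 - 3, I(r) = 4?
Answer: -I*√318089 ≈ -563.99*I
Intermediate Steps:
o(O, B) = 3
y(d) = (3 + d)²
-√(-318138 + y(I(2))) = -√(-318138 + (3 + 4)²) = -√(-318138 + 7²) = -√(-318138 + 49) = -√(-318089) = -I*√318089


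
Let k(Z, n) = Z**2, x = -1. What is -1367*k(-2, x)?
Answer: -5468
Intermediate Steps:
-1367*k(-2, x) = -1367*(-2)**2 = -1367*4 = -5468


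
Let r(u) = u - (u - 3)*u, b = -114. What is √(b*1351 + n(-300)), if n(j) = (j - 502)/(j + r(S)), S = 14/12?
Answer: I*√17570187984822/10681 ≈ 392.44*I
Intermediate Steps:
S = 7/6 (S = 14*(1/12) = 7/6 ≈ 1.1667)
r(u) = u - u*(-3 + u) (r(u) = u - (-3 + u)*u = u - u*(-3 + u))
n(j) = (-502 + j)/(119/36 + j) (n(j) = (j - 502)/(j + 7*(4 - 1*7/6)/6) = (-502 + j)/(j + 7*(4 - 7/6)/6) = (-502 + j)/(j + (7/6)*(17/6)) = (-502 + j)/(j + 119/36) = (-502 + j)/(119/36 + j))
√(b*1351 + n(-300)) = √(-114*1351 + 36*(-502 - 300)/(119 + 36*(-300))) = √(-154014 + 36*(-802)/(119 - 10800)) = √(-154014 + 36*(-802)/(-10681)) = √(-154014 + 36*(-1/10681)*(-802)) = √(-154014 + 28872/10681) = √(-1644994662/10681) = I*√17570187984822/10681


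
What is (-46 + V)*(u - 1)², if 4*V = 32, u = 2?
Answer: -38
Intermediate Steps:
V = 8 (V = (¼)*32 = 8)
(-46 + V)*(u - 1)² = (-46 + 8)*(2 - 1)² = -38*1² = -38*1 = -38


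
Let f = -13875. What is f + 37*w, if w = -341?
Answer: -26492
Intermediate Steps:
f + 37*w = -13875 + 37*(-341) = -13875 - 12617 = -26492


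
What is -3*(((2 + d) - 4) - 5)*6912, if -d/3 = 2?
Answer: 269568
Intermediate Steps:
d = -6 (d = -3*2 = -6)
-3*(((2 + d) - 4) - 5)*6912 = -3*(((2 - 6) - 4) - 5)*6912 = -3*((-4 - 4) - 5)*6912 = -3*(-8 - 5)*6912 = -3*(-13)*6912 = 39*6912 = 269568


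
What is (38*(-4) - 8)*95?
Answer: -15200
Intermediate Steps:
(38*(-4) - 8)*95 = (-152 - 8)*95 = -160*95 = -15200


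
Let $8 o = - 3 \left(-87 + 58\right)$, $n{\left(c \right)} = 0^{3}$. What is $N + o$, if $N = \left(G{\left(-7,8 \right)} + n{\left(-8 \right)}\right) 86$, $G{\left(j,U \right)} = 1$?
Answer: $\frac{775}{8} \approx 96.875$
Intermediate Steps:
$n{\left(c \right)} = 0$
$o = \frac{87}{8}$ ($o = \frac{\left(-3\right) \left(-87 + 58\right)}{8} = \frac{\left(-3\right) \left(-29\right)}{8} = \frac{1}{8} \cdot 87 = \frac{87}{8} \approx 10.875$)
$N = 86$ ($N = \left(1 + 0\right) 86 = 1 \cdot 86 = 86$)
$N + o = 86 + \frac{87}{8} = \frac{775}{8}$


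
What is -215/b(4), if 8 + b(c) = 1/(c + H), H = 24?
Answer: 6020/223 ≈ 26.996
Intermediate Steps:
b(c) = -8 + 1/(24 + c) (b(c) = -8 + 1/(c + 24) = -8 + 1/(24 + c))
-215/b(4) = -215*(24 + 4)/(-191 - 8*4) = -215*28/(-191 - 32) = -215/((1/28)*(-223)) = -215/(-223/28) = -215*(-28/223) = 6020/223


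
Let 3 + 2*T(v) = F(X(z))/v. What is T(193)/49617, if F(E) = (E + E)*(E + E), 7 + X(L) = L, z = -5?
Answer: -1/6384054 ≈ -1.5664e-7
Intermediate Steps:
X(L) = -7 + L
F(E) = 4*E² (F(E) = (2*E)*(2*E) = 4*E²)
T(v) = -3/2 + 288/v (T(v) = -3/2 + ((4*(-7 - 5)²)/v)/2 = -3/2 + ((4*(-12)²)/v)/2 = -3/2 + ((4*144)/v)/2 = -3/2 + (576/v)/2 = -3/2 + 288/v)
T(193)/49617 = (-3/2 + 288/193)/49617 = (-3/2 + 288*(1/193))*(1/49617) = (-3/2 + 288/193)*(1/49617) = -3/386*1/49617 = -1/6384054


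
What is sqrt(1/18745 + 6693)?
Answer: 7*sqrt(47994960430)/18745 ≈ 81.811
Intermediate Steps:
sqrt(1/18745 + 6693) = sqrt(125460286/18745) = 7*sqrt(47994960430)/18745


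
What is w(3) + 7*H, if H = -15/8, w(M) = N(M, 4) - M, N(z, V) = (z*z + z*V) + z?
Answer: 63/8 ≈ 7.8750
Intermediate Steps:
N(z, V) = z + z**2 + V*z (N(z, V) = (z**2 + V*z) + z = z + z**2 + V*z)
w(M) = -M + M*(5 + M) (w(M) = M*(1 + 4 + M) - M = M*(5 + M) - M = -M + M*(5 + M))
H = -15/8 (H = -15*1/8 = -15/8 ≈ -1.8750)
w(3) + 7*H = 3*(4 + 3) + 7*(-15/8) = 3*7 - 105/8 = 21 - 105/8 = 63/8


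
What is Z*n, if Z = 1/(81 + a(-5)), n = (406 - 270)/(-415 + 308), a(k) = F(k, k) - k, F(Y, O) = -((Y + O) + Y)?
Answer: -136/10807 ≈ -0.012584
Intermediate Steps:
F(Y, O) = -O - 2*Y (F(Y, O) = -((O + Y) + Y) = -(O + 2*Y) = -O - 2*Y)
a(k) = -4*k (a(k) = (-k - 2*k) - k = -3*k - k = -4*k)
n = -136/107 (n = 136/(-107) = 136*(-1/107) = -136/107 ≈ -1.2710)
Z = 1/101 (Z = 1/(81 - 4*(-5)) = 1/(81 + 20) = 1/101 ≈ 0.0099010)
Z*n = (1/101)*(-136/107) = -136/10807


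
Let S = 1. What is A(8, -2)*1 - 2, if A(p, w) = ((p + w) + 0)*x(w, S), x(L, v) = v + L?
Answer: -8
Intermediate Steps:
x(L, v) = L + v
A(p, w) = (1 + w)*(p + w) (A(p, w) = ((p + w) + 0)*(w + 1) = (p + w)*(1 + w) = (1 + w)*(p + w))
A(8, -2)*1 - 2 = ((1 - 2)*(8 - 2))*1 - 2 = -1*6*1 - 2 = -6*1 - 2 = -6 - 2 = -8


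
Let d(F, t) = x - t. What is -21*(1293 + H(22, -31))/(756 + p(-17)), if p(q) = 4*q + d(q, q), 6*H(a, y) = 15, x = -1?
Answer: -54411/1408 ≈ -38.644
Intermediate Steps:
d(F, t) = -1 - t
H(a, y) = 5/2 (H(a, y) = (1/6)*15 = 5/2)
p(q) = -1 + 3*q (p(q) = 4*q + (-1 - q) = -1 + 3*q)
-21*(1293 + H(22, -31))/(756 + p(-17)) = -21*(1293 + 5/2)/(756 + (-1 + 3*(-17))) = -54411/(2*(756 + (-1 - 51))) = -54411/(2*(756 - 52)) = -54411/(2*704) = -21*2591/1408 = -54411/1408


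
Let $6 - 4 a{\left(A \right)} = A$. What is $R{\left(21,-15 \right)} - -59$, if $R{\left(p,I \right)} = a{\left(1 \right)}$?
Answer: $\frac{241}{4} \approx 60.25$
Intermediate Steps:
$a{\left(A \right)} = \frac{3}{2} - \frac{A}{4}$
$R{\left(p,I \right)} = \frac{5}{4}$ ($R{\left(p,I \right)} = \frac{3}{2} - \frac{1}{4} = \frac{5}{4}$)
$R{\left(21,-15 \right)} - -59 = \frac{5}{4} - -59 = \frac{5}{4} + 59 = \frac{241}{4}$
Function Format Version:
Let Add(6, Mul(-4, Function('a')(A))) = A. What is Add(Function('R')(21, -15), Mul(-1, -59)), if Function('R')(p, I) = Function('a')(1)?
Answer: Rational(241, 4) ≈ 60.250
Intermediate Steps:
Function('a')(A) = Add(Rational(3, 2), Mul(Rational(-1, 4), A))
Function('R')(p, I) = Rational(5, 4) (Function('R')(p, I) = Add(Rational(3, 2), Mul(Rational(-1, 4), 1)) = Add(Rational(3, 2), Rational(-1, 4)) = Rational(5, 4))
Add(Function('R')(21, -15), Mul(-1, -59)) = Add(Rational(5, 4), Mul(-1, -59)) = Add(Rational(5, 4), 59) = Rational(241, 4)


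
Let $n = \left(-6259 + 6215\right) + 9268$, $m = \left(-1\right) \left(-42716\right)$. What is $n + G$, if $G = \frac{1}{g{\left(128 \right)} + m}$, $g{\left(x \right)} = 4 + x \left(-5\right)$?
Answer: $\frac{388145921}{42080} \approx 9224.0$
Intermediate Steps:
$m = 42716$
$g{\left(x \right)} = 4 - 5 x$
$n = 9224$ ($n = -44 + 9268 = 9224$)
$G = \frac{1}{42080}$ ($G = \frac{1}{\left(4 - 640\right) + 42716} = \frac{1}{-636 + 42716} = \frac{1}{42080} \approx 2.3764 \cdot 10^{-5}$)
$n + G = 9224 + \frac{1}{42080} = \frac{388145921}{42080}$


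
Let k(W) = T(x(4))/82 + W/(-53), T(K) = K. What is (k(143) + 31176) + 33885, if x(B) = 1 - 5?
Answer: 141371584/2173 ≈ 65058.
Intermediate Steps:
x(B) = -4
k(W) = -2/41 - W/53 (k(W) = -4/82 + W/(-53) = -4*1/82 + W*(-1/53) = -2/41 - W/53)
(k(143) + 31176) + 33885 = ((-2/41 - 1/53*143) + 31176) + 33885 = ((-2/41 - 143/53) + 31176) + 33885 = (-5969/2173 + 31176) + 33885 = 67739479/2173 + 33885 = 141371584/2173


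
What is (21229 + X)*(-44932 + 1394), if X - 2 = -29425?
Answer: 356750372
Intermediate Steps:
X = -29423 (X = 2 - 29425 = -29423)
(21229 + X)*(-44932 + 1394) = (21229 - 29423)*(-44932 + 1394) = -8194*(-43538) = 356750372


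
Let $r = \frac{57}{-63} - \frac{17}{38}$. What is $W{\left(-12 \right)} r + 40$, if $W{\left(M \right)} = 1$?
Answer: $\frac{30841}{798} \approx 38.648$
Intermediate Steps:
$r = - \frac{1079}{798}$ ($r = 57 \left(- \frac{1}{63}\right) - \frac{17}{38} = - \frac{19}{21} - \frac{17}{38} = - \frac{1079}{798} \approx -1.3521$)
$W{\left(-12 \right)} r + 40 = 1 \left(- \frac{1079}{798}\right) + 40 = - \frac{1079}{798} + 40 = \frac{30841}{798}$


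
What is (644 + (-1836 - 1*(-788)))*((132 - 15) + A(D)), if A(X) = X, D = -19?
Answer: -39592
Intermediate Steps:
(644 + (-1836 - 1*(-788)))*((132 - 15) + A(D)) = (644 + (-1836 - 1*(-788)))*((132 - 15) - 19) = (644 + (-1836 + 788))*(117 - 19) = (644 - 1048)*98 = -404*98 = -39592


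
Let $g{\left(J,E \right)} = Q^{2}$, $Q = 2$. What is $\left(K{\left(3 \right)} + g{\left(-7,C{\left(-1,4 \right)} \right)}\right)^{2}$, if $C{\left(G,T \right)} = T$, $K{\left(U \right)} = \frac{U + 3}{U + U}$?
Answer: $25$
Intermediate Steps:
$K{\left(U \right)} = \frac{3 + U}{2 U}$
$g{\left(J,E \right)} = 4$ ($g{\left(J,E \right)} = 2^{2} = 4$)
$\left(K{\left(3 \right)} + g{\left(-7,C{\left(-1,4 \right)} \right)}\right)^{2} = \left(\frac{3 + 3}{2 \cdot 3} + 4\right)^{2} = \left(\frac{1}{2} \cdot \frac{1}{3} \cdot 6 + 4\right)^{2} = \left(1 + 4\right)^{2} = 5^{2} = 25$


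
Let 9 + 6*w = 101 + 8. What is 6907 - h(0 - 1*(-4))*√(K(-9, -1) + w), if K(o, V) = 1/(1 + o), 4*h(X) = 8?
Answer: 6907 - √2382/6 ≈ 6898.9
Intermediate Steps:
h(X) = 2 (h(X) = (¼)*8 = 2)
w = 50/3 (w = -3/2 + (101 + 8)/6 = -3/2 + (⅙)*109 = -3/2 + 109/6 = 50/3 ≈ 16.667)
6907 - h(0 - 1*(-4))*√(K(-9, -1) + w) = 6907 - 2*√(1/(1 - 9) + 50/3) = 6907 - 2*√(1/(-8) + 50/3) = 6907 - 2*√(-⅛ + 50/3) = 6907 - 2*√(397/24) = 6907 - 2*√2382/12 = 6907 - √2382/6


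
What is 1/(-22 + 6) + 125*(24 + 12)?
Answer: 71999/16 ≈ 4499.9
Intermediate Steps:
1/(-22 + 6) + 125*(24 + 12) = 1/(-16) + 125*36 = -1/16 + 4500 = 71999/16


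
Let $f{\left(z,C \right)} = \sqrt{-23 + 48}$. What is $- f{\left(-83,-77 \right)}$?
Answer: $-5$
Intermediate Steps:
$f{\left(z,C \right)} = 5$ ($f{\left(z,C \right)} = \sqrt{25} = 5$)
$- f{\left(-83,-77 \right)} = \left(-1\right) 5 = -5$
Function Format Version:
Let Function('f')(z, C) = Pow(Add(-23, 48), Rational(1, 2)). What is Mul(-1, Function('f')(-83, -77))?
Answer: -5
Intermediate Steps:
Function('f')(z, C) = 5 (Function('f')(z, C) = Pow(25, Rational(1, 2)) = 5)
Mul(-1, Function('f')(-83, -77)) = Mul(-1, 5) = -5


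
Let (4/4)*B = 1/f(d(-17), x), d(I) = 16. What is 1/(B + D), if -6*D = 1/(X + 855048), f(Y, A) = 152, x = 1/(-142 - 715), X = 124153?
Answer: 446515656/2937527 ≈ 152.00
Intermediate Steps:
x = -1/857 (x = 1/(-857) = -1/857 ≈ -0.0011669)
D = -1/5875206 (D = -1/(6*(124153 + 855048)) = -1/6/979201 = -1/6*1/979201 = -1/5875206 ≈ -1.7021e-7)
B = 1/152 ≈ 0.0065789
1/(B + D) = 1/(1/152 - 1/5875206) = 1/(2937527/446515656) = 446515656/2937527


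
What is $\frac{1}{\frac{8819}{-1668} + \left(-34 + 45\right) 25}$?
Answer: $\frac{1668}{449881} \approx 0.0037076$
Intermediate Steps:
$\frac{1}{\frac{8819}{-1668} + \left(-34 + 45\right) 25} = \frac{1}{8819 \left(- \frac{1}{1668}\right) + 11 \cdot 25} = \frac{1}{- \frac{8819}{1668} + 275} = \frac{1}{\frac{449881}{1668}} = \frac{1668}{449881}$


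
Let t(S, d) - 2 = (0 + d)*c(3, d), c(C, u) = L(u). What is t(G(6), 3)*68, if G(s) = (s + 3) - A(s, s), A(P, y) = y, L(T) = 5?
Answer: 1156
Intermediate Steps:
G(s) = 3 (G(s) = (s + 3) - s = (3 + s) - s = 3)
c(C, u) = 5
t(S, d) = 2 + 5*d (t(S, d) = 2 + (0 + d)*5 = 2 + d*5 = 2 + 5*d)
t(G(6), 3)*68 = (2 + 5*3)*68 = (2 + 15)*68 = 17*68 = 1156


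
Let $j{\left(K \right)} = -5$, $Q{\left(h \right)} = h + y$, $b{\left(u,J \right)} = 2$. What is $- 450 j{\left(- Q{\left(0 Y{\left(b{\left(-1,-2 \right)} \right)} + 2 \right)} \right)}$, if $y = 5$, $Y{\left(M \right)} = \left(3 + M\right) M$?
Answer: $2250$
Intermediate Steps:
$Y{\left(M \right)} = M \left(3 + M\right)$
$Q{\left(h \right)} = 5 + h$ ($Q{\left(h \right)} = h + 5 = 5 + h$)
$- 450 j{\left(- Q{\left(0 Y{\left(b{\left(-1,-2 \right)} \right)} + 2 \right)} \right)} = \left(-450\right) \left(-5\right) = 2250$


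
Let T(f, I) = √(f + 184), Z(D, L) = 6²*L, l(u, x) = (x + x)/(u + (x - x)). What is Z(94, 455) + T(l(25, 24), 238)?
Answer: 16380 + 2*√1162/5 ≈ 16394.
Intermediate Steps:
l(u, x) = 2*x/u (l(u, x) = (2*x)/(u + 0) = (2*x)/u = 2*x/u)
Z(D, L) = 36*L
T(f, I) = √(184 + f)
Z(94, 455) + T(l(25, 24), 238) = 36*455 + √(184 + 2*24/25) = 16380 + √(184 + 2*24*(1/25)) = 16380 + √(184 + 48/25) = 16380 + √(4648/25) = 16380 + 2*√1162/5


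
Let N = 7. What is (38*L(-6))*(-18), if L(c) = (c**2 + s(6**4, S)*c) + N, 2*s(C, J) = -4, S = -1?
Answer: -37620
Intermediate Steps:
s(C, J) = -2 (s(C, J) = (1/2)*(-4) = -2)
L(c) = 7 + c**2 - 2*c (L(c) = (c**2 - 2*c) + 7 = 7 + c**2 - 2*c)
(38*L(-6))*(-18) = (38*(7 + (-6)**2 - 2*(-6)))*(-18) = (38*(7 + 36 + 12))*(-18) = (38*55)*(-18) = 2090*(-18) = -37620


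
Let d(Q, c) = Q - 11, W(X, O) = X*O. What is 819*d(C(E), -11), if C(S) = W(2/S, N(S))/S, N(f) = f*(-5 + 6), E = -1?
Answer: -10647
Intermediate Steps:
N(f) = f (N(f) = f*1 = f)
W(X, O) = O*X
C(S) = 2/S (C(S) = (S*(2/S))/S = 2/S)
d(Q, c) = -11 + Q
819*d(C(E), -11) = 819*(-11 + 2/(-1)) = 819*(-11 + 2*(-1)) = 819*(-11 - 2) = 819*(-13) = -10647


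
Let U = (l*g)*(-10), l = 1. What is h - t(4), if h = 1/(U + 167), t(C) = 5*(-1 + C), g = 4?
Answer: -1904/127 ≈ -14.992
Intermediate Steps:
t(C) = -5 + 5*C
U = -40 (U = (1*4)*(-10) = 4*(-10) = -40)
h = 1/127 (h = 1/(-40 + 167) = 1/127 ≈ 0.0078740)
h - t(4) = 1/127 - (-5 + 5*4) = 1/127 - (-5 + 20) = 1/127 - 1*15 = 1/127 - 15 = -1904/127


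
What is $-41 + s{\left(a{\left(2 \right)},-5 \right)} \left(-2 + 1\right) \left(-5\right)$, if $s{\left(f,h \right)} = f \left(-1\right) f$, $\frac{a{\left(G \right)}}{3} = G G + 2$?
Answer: $-1661$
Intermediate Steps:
$a{\left(G \right)} = 6 + 3 G^{2}$ ($a{\left(G \right)} = 3 \left(G G + 2\right) = 3 \left(G^{2} + 2\right) = 3 \left(2 + G^{2}\right) = 6 + 3 G^{2}$)
$s{\left(f,h \right)} = - f^{2}$ ($s{\left(f,h \right)} = - f f = - f^{2}$)
$-41 + s{\left(a{\left(2 \right)},-5 \right)} \left(-2 + 1\right) \left(-5\right) = -41 + - \left(6 + 3 \cdot 2^{2}\right)^{2} \left(-2 + 1\right) \left(-5\right) = -41 + - \left(6 + 3 \cdot 4\right)^{2} \left(\left(-1\right) \left(-5\right)\right) = -41 + - \left(6 + 12\right)^{2} \cdot 5 = -41 + - 18^{2} \cdot 5 = -41 + \left(-1\right) 324 \cdot 5 = -41 - 1620 = -1661$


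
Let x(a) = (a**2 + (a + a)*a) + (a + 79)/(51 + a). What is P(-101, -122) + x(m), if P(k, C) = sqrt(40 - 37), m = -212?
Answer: 3101155/23 + sqrt(3) ≈ 1.3483e+5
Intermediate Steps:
P(k, C) = sqrt(3)
x(a) = 3*a**2 + (79 + a)/(51 + a) (x(a) = (a**2 + (2*a)*a) + (79 + a)/(51 + a) = (a**2 + 2*a**2) + (79 + a)/(51 + a) = 3*a**2 + (79 + a)/(51 + a))
P(-101, -122) + x(m) = sqrt(3) + (79 - 212 + 3*(-212)**3 + 153*(-212)**2)/(51 - 212) = sqrt(3) + (79 - 212 + 3*(-9528128) + 153*44944)/(-161) = sqrt(3) - (79 - 212 - 28584384 + 6876432)/161 = sqrt(3) - 1/161*(-21708085) = sqrt(3) + 3101155/23 = 3101155/23 + sqrt(3)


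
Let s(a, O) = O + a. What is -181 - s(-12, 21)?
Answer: -190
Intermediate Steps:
-181 - s(-12, 21) = -181 - (21 - 12) = -181 - 1*9 = -181 - 9 = -190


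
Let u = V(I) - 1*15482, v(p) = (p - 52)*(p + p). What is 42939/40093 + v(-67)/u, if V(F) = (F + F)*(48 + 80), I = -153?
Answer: 853646686/1095541225 ≈ 0.77920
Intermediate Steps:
V(F) = 256*F (V(F) = (2*F)*128 = 256*F)
v(p) = 2*p*(-52 + p) (v(p) = (-52 + p)*(2*p) = 2*p*(-52 + p))
u = -54650 (u = 256*(-153) - 1*15482 = -39168 - 15482 = -54650)
42939/40093 + v(-67)/u = 42939/40093 + (2*(-67)*(-52 - 67))/(-54650) = 42939*(1/40093) + (2*(-67)*(-119))*(-1/54650) = 42939/40093 + 15946*(-1/54650) = 42939/40093 - 7973/27325 = 853646686/1095541225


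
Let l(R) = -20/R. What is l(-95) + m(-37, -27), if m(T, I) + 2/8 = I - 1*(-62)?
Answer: 2657/76 ≈ 34.961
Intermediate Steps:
m(T, I) = 247/4 + I (m(T, I) = -1/4 + (I - 1*(-62)) = -1/4 + (I + 62) = -1/4 + (62 + I) = 247/4 + I)
l(-95) + m(-37, -27) = -20/(-95) + (247/4 - 27) = -20*(-1/95) + 139/4 = 4/19 + 139/4 = 2657/76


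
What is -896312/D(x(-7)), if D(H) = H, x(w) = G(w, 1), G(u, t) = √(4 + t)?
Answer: -896312*√5/5 ≈ -4.0084e+5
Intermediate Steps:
x(w) = √5 (x(w) = √(4 + 1) = √5)
-896312/D(x(-7)) = -896312*√5/5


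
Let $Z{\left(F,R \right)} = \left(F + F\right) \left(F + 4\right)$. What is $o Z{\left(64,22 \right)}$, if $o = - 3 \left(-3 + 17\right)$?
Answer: $-365568$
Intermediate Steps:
$Z{\left(F,R \right)} = 2 F \left(4 + F\right)$
$o = -42$ ($o = \left(-3\right) 14 = -42$)
$o Z{\left(64,22 \right)} = - 42 \cdot 2 \cdot 64 \left(4 + 64\right) = - 42 \cdot 2 \cdot 64 \cdot 68 = \left(-42\right) 8704 = -365568$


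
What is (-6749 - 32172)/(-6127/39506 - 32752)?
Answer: 1537613026/1293906639 ≈ 1.1883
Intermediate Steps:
(-6749 - 32172)/(-6127/39506 - 32752) = -38921/(-6127*1/39506 - 32752) = -38921/(-6127/39506 - 32752) = -38921/(-1293906639/39506) = -38921*(-39506/1293906639) = 1537613026/1293906639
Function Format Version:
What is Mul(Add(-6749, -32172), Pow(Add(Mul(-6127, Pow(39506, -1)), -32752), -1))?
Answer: Rational(1537613026, 1293906639) ≈ 1.1883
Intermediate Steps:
Mul(Add(-6749, -32172), Pow(Add(Mul(-6127, Pow(39506, -1)), -32752), -1)) = Mul(-38921, Pow(Add(Mul(-6127, Rational(1, 39506)), -32752), -1)) = Mul(-38921, Pow(Add(Rational(-6127, 39506), -32752), -1)) = Mul(-38921, Pow(Rational(-1293906639, 39506), -1)) = Mul(-38921, Rational(-39506, 1293906639)) = Rational(1537613026, 1293906639)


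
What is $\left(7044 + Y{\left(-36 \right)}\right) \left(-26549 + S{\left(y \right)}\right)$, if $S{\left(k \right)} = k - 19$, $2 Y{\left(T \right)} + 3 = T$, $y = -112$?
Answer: $-187413660$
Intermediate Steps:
$Y{\left(T \right)} = - \frac{3}{2} + \frac{T}{2}$
$S{\left(k \right)} = -19 + k$
$\left(7044 + Y{\left(-36 \right)}\right) \left(-26549 + S{\left(y \right)}\right) = \left(7044 + \left(- \frac{3}{2} + \frac{1}{2} \left(-36\right)\right)\right) \left(-26549 - 131\right) = \left(7044 - \frac{39}{2}\right) \left(-26549 - 131\right) = \left(7044 - \frac{39}{2}\right) \left(-26680\right) = \frac{14049}{2} \left(-26680\right) = -187413660$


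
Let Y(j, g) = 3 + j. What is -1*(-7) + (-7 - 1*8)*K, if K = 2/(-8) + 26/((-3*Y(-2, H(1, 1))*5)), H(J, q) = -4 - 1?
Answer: 147/4 ≈ 36.750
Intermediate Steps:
H(J, q) = -5
K = -119/60 (K = 2/(-8) + 26/((-3*(3 - 2)*5)) = 2*(-⅛) + 26/((-3*1*5)) = -¼ + 26/((-3*5)) = -¼ + 26/(-15) = -¼ + 26*(-1/15) = -¼ - 26/15 = -119/60 ≈ -1.9833)
-1*(-7) + (-7 - 1*8)*K = -1*(-7) + (-7 - 1*8)*(-119/60) = 7 + (-7 - 8)*(-119/60) = 7 - 15*(-119/60) = 7 + 119/4 = 147/4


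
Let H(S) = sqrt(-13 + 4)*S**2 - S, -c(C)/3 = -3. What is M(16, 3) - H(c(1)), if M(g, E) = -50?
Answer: -41 - 243*I ≈ -41.0 - 243.0*I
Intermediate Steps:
c(C) = 9 (c(C) = -3*(-3) = 9)
H(S) = -S + 3*I*S**2 (H(S) = sqrt(-9)*S**2 - S = (3*I)*S**2 - S = 3*I*S**2 - S = -S + 3*I*S**2)
M(16, 3) - H(c(1)) = -50 - 9*(-1 + 3*I*9) = -50 - 9*(-1 + 27*I) = -50 - (-9 + 243*I) = -50 + (9 - 243*I) = -41 - 243*I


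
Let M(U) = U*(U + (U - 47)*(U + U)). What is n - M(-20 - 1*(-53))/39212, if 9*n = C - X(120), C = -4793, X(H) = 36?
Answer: -189090121/352908 ≈ -535.81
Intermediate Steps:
n = -4829/9 (n = (-4793 - 1*36)/9 = (-4793 - 36)/9 = (⅑)*(-4829) = -4829/9 ≈ -536.56)
M(U) = U*(U + 2*U*(-47 + U)) (M(U) = U*(U + (-47 + U)*(2*U)) = U*(U + 2*U*(-47 + U)))
n - M(-20 - 1*(-53))/39212 = -4829/9 - (-20 - 1*(-53))²*(-93 + 2*(-20 - 1*(-53)))/39212 = -4829/9 - (-20 + 53)²*(-93 + 2*(-20 + 53))/39212 = -4829/9 - 33²*(-93 + 2*33)/39212 = -4829/9 - 1089*(-93 + 66)/39212 = -4829/9 - 1089*(-27)/39212 = -4829/9 - (-29403)/39212 = -4829/9 - 1*(-29403/39212) = -4829/9 + 29403/39212 = -189090121/352908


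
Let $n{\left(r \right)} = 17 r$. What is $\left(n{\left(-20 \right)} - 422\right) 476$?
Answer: $-362712$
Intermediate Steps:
$\left(n{\left(-20 \right)} - 422\right) 476 = \left(17 \left(-20\right) - 422\right) 476 = \left(-340 - 422\right) 476 = \left(-762\right) 476 = -362712$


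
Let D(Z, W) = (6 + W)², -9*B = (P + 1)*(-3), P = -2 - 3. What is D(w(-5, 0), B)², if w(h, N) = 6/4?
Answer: 38416/81 ≈ 474.27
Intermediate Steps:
P = -5
w(h, N) = 3/2 (w(h, N) = 6*(¼) = 3/2)
B = -4/3 (B = -(-5 + 1)*(-3)/9 = -(-4)*(-3)/9 = -⅑*12 = -4/3 ≈ -1.3333)
D(w(-5, 0), B)² = ((6 - 4/3)²)² = ((14/3)²)² = (196/9)² = 38416/81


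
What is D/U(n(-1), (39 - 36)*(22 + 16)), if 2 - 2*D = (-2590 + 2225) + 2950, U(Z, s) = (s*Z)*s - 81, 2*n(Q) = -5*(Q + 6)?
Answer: 287/36118 ≈ 0.0079462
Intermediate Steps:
n(Q) = -15 - 5*Q/2 (n(Q) = (-5*(Q + 6))/2 = (-5*(6 + Q))/2 = (-30 - 5*Q)/2 = -15 - 5*Q/2)
U(Z, s) = -81 + Z*s**2 (U(Z, s) = (Z*s)*s - 81 = Z*s**2 - 81 = -81 + Z*s**2)
D = -2583/2 (D = 1 - ((-2590 + 2225) + 2950)/2 = 1 - (-365 + 2950)/2 = 1 - 1/2*2585 = 1 - 2585/2 = -2583/2 ≈ -1291.5)
D/U(n(-1), (39 - 36)*(22 + 16)) = -2583/(2*(-81 + (-15 - 5/2*(-1))*((39 - 36)*(22 + 16))**2)) = -2583/(2*(-81 + (-15 + 5/2)*(3*38)**2)) = -2583/(2*(-81 - 25/2*114**2)) = -2583/(2*(-81 - 25/2*12996)) = -2583/(2*(-81 - 162450)) = -2583/2/(-162531) = -2583/2*(-1/162531) = 287/36118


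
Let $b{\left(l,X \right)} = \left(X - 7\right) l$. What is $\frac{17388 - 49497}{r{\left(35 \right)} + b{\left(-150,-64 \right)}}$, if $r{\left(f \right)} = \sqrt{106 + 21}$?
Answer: $- \frac{341960850}{113422373} + \frac{32109 \sqrt{127}}{113422373} \approx -3.0117$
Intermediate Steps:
$b{\left(l,X \right)} = l \left(-7 + X\right)$ ($b{\left(l,X \right)} = \left(-7 + X\right) l = l \left(-7 + X\right)$)
$r{\left(f \right)} = \sqrt{127}$
$\frac{17388 - 49497}{r{\left(35 \right)} + b{\left(-150,-64 \right)}} = \frac{17388 - 49497}{\sqrt{127} - 150 \left(-7 - 64\right)} = - \frac{32109}{\sqrt{127} - -10650} = - \frac{32109}{\sqrt{127} + 10650} = - \frac{32109}{10650 + \sqrt{127}}$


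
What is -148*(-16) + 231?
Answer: 2599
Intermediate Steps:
-148*(-16) + 231 = 2368 + 231 = 2599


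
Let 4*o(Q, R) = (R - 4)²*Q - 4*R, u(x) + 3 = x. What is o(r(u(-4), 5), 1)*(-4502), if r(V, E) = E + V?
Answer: 24761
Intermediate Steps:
u(x) = -3 + x
o(Q, R) = -R + Q*(-4 + R)²/4 (o(Q, R) = ((R - 4)²*Q - 4*R)/4 = ((-4 + R)²*Q - 4*R)/4 = (Q*(-4 + R)² - 4*R)/4 = (-4*R + Q*(-4 + R)²)/4 = -R + Q*(-4 + R)²/4)
o(r(u(-4), 5), 1)*(-4502) = (-1*1 + (5 + (-3 - 4))*(-4 + 1)²/4)*(-4502) = (-1 + (¼)*(5 - 7)*(-3)²)*(-4502) = (-1 + (¼)*(-2)*9)*(-4502) = (-1 - 9/2)*(-4502) = -11/2*(-4502) = 24761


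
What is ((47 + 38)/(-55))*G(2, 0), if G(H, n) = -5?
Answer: 85/11 ≈ 7.7273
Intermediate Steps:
((47 + 38)/(-55))*G(2, 0) = ((47 + 38)/(-55))*(-5) = (85*(-1/55))*(-5) = -17/11*(-5) = 85/11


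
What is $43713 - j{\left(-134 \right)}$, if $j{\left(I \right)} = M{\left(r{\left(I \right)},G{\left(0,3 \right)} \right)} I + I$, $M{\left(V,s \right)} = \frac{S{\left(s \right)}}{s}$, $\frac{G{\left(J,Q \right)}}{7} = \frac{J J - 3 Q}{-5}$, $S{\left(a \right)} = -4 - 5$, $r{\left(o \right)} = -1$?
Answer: $\frac{306259}{7} \approx 43751.0$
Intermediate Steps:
$S{\left(a \right)} = -9$ ($S{\left(a \right)} = -4 - 5 = -9$)
$G{\left(J,Q \right)} = - \frac{7 J^{2}}{5} + \frac{21 Q}{5}$ ($G{\left(J,Q \right)} = 7 \frac{J J - 3 Q}{-5} = 7 \left(J^{2} - 3 Q\right) \left(- \frac{1}{5}\right) = 7 \left(- \frac{J^{2}}{5} + \frac{3 Q}{5}\right) = - \frac{7 J^{2}}{5} + \frac{21 Q}{5}$)
$M{\left(V,s \right)} = - \frac{9}{s}$
$j{\left(I \right)} = \frac{2 I}{7}$ ($j{\left(I \right)} = - \frac{9}{- \frac{7 \cdot 0^{2}}{5} + \frac{21}{5} \cdot 3} I + I = - \frac{9}{\left(- \frac{7}{5}\right) 0 + \frac{63}{5}} I + I = - \frac{9}{0 + \frac{63}{5}} I + I = - \frac{9}{\frac{63}{5}} I + I = \left(-9\right) \frac{5}{63} I + I = - \frac{5 I}{7} + I = \frac{2 I}{7}$)
$43713 - j{\left(-134 \right)} = 43713 - \frac{2}{7} \left(-134\right) = 43713 - - \frac{268}{7} = 43713 + \frac{268}{7} = \frac{306259}{7}$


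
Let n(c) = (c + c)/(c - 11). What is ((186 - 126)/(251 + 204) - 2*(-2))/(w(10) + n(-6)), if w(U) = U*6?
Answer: 799/11739 ≈ 0.068064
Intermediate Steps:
w(U) = 6*U
n(c) = 2*c/(-11 + c) (n(c) = (2*c)/(-11 + c) = 2*c/(-11 + c))
((186 - 126)/(251 + 204) - 2*(-2))/(w(10) + n(-6)) = ((186 - 126)/(251 + 204) - 2*(-2))/(6*10 + 2*(-6)/(-11 - 6)) = (60/455 + 4)/(60 + 2*(-6)/(-17)) = (60*(1/455) + 4)/(60 + 2*(-6)*(-1/17)) = (12/91 + 4)/(60 + 12/17) = 376/(91*(1032/17)) = (376/91)*(17/1032) = 799/11739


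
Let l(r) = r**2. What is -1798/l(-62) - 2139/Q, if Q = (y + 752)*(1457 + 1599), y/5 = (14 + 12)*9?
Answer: -88693/189472 ≈ -0.46811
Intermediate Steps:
y = 1170 (y = 5*((14 + 12)*9) = 5*(26*9) = 5*234 = 1170)
Q = 5873632 (Q = (1170 + 752)*(1457 + 1599) = 1922*3056 = 5873632)
-1798/l(-62) - 2139/Q = -1798/((-62)**2) - 2139/5873632 = -1798/3844 - 2139*1/5873632 = -1798*1/3844 - 69/189472 = -29/62 - 69/189472 = -88693/189472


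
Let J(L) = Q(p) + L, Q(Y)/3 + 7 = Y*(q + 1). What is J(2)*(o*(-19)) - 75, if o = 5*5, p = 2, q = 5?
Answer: -8150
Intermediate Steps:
o = 25
Q(Y) = -21 + 18*Y (Q(Y) = -21 + 3*(Y*(5 + 1)) = -21 + 3*(Y*6) = -21 + 3*(6*Y) = -21 + 18*Y)
J(L) = 15 + L (J(L) = (-21 + 18*2) + L = (-21 + 36) + L = 15 + L)
J(2)*(o*(-19)) - 75 = (15 + 2)*(25*(-19)) - 75 = 17*(-475) - 75 = -8075 - 75 = -8150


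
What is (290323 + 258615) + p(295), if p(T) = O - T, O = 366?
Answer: 549009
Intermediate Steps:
p(T) = 366 - T
(290323 + 258615) + p(295) = (290323 + 258615) + (366 - 1*295) = 548938 + (366 - 295) = 548938 + 71 = 549009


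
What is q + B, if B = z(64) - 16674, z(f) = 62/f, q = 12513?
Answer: -133121/32 ≈ -4160.0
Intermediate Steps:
B = -533537/32 (B = 62/64 - 16674 = 62*(1/64) - 16674 = 31/32 - 16674 = -533537/32 ≈ -16673.)
q + B = 12513 - 533537/32 = -133121/32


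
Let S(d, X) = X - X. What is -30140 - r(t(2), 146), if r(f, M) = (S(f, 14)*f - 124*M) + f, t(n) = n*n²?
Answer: -12044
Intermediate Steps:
S(d, X) = 0
t(n) = n³
r(f, M) = f - 124*M (r(f, M) = (0*f - 124*M) + f = (0 - 124*M) + f = -124*M + f = f - 124*M)
-30140 - r(t(2), 146) = -30140 - (2³ - 124*146) = -30140 - (8 - 18104) = -30140 - 1*(-18096) = -30140 + 18096 = -12044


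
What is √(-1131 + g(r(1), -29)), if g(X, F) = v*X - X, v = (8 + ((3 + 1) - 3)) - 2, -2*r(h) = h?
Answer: 9*I*√14 ≈ 33.675*I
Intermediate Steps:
r(h) = -h/2
v = 7 (v = (8 + (4 - 3)) - 2 = (8 + 1) - 2 = 9 - 2 = 7)
g(X, F) = 6*X (g(X, F) = 7*X - X = 6*X)
√(-1131 + g(r(1), -29)) = √(-1131 + 6*(-½*1)) = √(-1131 + 6*(-½)) = √(-1131 - 3) = √(-1134) = 9*I*√14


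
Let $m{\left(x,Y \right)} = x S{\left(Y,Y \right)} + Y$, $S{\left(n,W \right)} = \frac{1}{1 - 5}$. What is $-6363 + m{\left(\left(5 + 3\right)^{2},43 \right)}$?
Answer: $-6336$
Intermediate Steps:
$S{\left(n,W \right)} = - \frac{1}{4}$ ($S{\left(n,W \right)} = \frac{1}{-4} = - \frac{1}{4}$)
$m{\left(x,Y \right)} = Y - \frac{x}{4}$ ($m{\left(x,Y \right)} = x \left(- \frac{1}{4}\right) + Y = - \frac{x}{4} + Y = Y - \frac{x}{4}$)
$-6363 + m{\left(\left(5 + 3\right)^{2},43 \right)} = -6363 + \left(43 - \frac{\left(5 + 3\right)^{2}}{4}\right) = -6363 + \left(43 - \frac{8^{2}}{4}\right) = -6363 + \left(43 - 16\right) = -6363 + 27 = -6336$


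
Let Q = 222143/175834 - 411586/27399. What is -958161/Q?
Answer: 4616109029626326/66284316667 ≈ 69641.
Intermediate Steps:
Q = -66284316667/4817675766 (Q = 222143*(1/175834) - 411586*1/27399 = 222143/175834 - 411586/27399 = -66284316667/4817675766 ≈ -13.759)
-958161/Q = -958161/(-66284316667/4817675766) = -958161*(-4817675766/66284316667) = 4616109029626326/66284316667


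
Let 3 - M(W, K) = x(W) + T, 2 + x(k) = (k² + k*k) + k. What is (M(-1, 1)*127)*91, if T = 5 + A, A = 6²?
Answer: -427609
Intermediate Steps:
A = 36
x(k) = -2 + k + 2*k² (x(k) = -2 + ((k² + k*k) + k) = -2 + ((k² + k²) + k) = -2 + (2*k² + k) = -2 + (k + 2*k²) = -2 + k + 2*k²)
T = 41 (T = 5 + 36 = 41)
M(W, K) = -36 - W - 2*W² (M(W, K) = 3 - ((-2 + W + 2*W²) + 41) = 3 - (39 + W + 2*W²) = 3 + (-39 - W - 2*W²) = -36 - W - 2*W²)
(M(-1, 1)*127)*91 = ((-36 - 1*(-1) - 2*(-1)²)*127)*91 = ((-36 + 1 - 2*1)*127)*91 = ((-36 + 1 - 2)*127)*91 = -37*127*91 = -4699*91 = -427609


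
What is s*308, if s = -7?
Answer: -2156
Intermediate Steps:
s*308 = -7*308 = -2156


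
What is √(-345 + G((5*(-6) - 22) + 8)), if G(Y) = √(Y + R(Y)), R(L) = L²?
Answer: √(-345 + 2*√473) ≈ 17.364*I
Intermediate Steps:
G(Y) = √(Y + Y²)
√(-345 + G((5*(-6) - 22) + 8)) = √(-345 + √(((5*(-6) - 22) + 8)*(1 + ((5*(-6) - 22) + 8)))) = √(-345 + √(((-30 - 22) + 8)*(1 + ((-30 - 22) + 8)))) = √(-345 + √((-52 + 8)*(1 + (-52 + 8)))) = √(-345 + √(-44*(1 - 44))) = √(-345 + √(-44*(-43))) = √(-345 + √1892) = √(-345 + 2*√473)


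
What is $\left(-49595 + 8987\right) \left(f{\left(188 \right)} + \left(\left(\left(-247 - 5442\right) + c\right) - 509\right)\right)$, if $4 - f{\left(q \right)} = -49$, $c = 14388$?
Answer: $-334731744$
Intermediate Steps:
$f{\left(q \right)} = 53$ ($f{\left(q \right)} = 4 - -49 = 4 + 49 = 53$)
$\left(-49595 + 8987\right) \left(f{\left(188 \right)} + \left(\left(\left(-247 - 5442\right) + c\right) - 509\right)\right) = \left(-49595 + 8987\right) \left(53 + \left(\left(\left(-247 - 5442\right) + 14388\right) - 509\right)\right) = - 40608 \left(53 + \left(\left(-5689 + 14388\right) - 509\right)\right) = - 40608 \left(53 + \left(8699 - 509\right)\right) = - 40608 \left(53 + 8190\right) = \left(-40608\right) 8243 = -334731744$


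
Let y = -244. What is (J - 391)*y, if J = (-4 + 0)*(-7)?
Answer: 88572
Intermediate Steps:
J = 28 (J = -4*(-7) = 28)
(J - 391)*y = (28 - 391)*(-244) = -363*(-244) = 88572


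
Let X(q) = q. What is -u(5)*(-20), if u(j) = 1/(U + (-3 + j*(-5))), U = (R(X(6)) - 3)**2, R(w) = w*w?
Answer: 20/1061 ≈ 0.018850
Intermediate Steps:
R(w) = w**2
U = 1089 (U = (6**2 - 3)**2 = (36 - 3)**2 = 33**2 = 1089)
u(j) = 1/(1086 - 5*j) (u(j) = 1/(1089 + (-3 + j*(-5))) = 1/(1089 + (-3 - 5*j)) = 1/(1086 - 5*j))
-u(5)*(-20) = -(-1)/(-1086 + 5*5)*(-20) = -(-1)/(-1086 + 25)*(-20) = -(-1)/(-1061)*(-20) = -(-1)*(-1)/1061*(-20) = -1*1/1061*(-20) = -1/1061*(-20) = 20/1061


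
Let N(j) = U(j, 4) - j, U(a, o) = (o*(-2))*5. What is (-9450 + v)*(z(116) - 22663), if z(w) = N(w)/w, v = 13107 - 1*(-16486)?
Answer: -13239309038/29 ≈ -4.5653e+8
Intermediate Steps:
U(a, o) = -10*o (U(a, o) = -2*o*5 = -10*o)
v = 29593 (v = 13107 + 16486 = 29593)
N(j) = -40 - j (N(j) = -10*4 - j = -40 - j)
z(w) = (-40 - w)/w
(-9450 + v)*(z(116) - 22663) = (-9450 + 29593)*((-40 - 1*116)/116 - 22663) = 20143*((-40 - 116)/116 - 22663) = 20143*((1/116)*(-156) - 22663) = 20143*(-39/29 - 22663) = 20143*(-657266/29) = -13239309038/29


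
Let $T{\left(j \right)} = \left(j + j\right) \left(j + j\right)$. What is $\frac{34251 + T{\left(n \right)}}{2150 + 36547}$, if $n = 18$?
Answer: $\frac{11849}{12899} \approx 0.9186$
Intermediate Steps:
$T{\left(j \right)} = 4 j^{2}$ ($T{\left(j \right)} = 2 j 2 j = 4 j^{2}$)
$\frac{34251 + T{\left(n \right)}}{2150 + 36547} = \frac{34251 + 4 \cdot 18^{2}}{2150 + 36547} = \frac{34251 + 4 \cdot 324}{38697} = \left(34251 + 1296\right) \frac{1}{38697} = 35547 \cdot \frac{1}{38697} = \frac{11849}{12899}$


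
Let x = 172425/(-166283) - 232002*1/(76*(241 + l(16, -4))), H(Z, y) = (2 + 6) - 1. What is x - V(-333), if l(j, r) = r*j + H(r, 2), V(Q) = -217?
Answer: 231800619829/1162650736 ≈ 199.37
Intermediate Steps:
H(Z, y) = 7 (H(Z, y) = 8 - 1 = 7)
l(j, r) = 7 + j*r (l(j, r) = r*j + 7 = j*r + 7 = 7 + j*r)
x = -20494589883/1162650736 (x = 172425/(-166283) - 232002*1/(76*(241 + (7 + 16*(-4)))) = 172425*(-1/166283) - 232002*1/(76*(241 + (7 - 64))) = -172425/166283 - 232002*1/(76*(241 - 57)) = -172425/166283 - 232002/(76*184) = -172425/166283 - 232002/13984 = -172425/166283 - 232002*1/13984 = -172425/166283 - 116001/6992 = -20494589883/1162650736 ≈ -17.627)
x - V(-333) = -20494589883/1162650736 - 1*(-217) = -20494589883/1162650736 + 217 = 231800619829/1162650736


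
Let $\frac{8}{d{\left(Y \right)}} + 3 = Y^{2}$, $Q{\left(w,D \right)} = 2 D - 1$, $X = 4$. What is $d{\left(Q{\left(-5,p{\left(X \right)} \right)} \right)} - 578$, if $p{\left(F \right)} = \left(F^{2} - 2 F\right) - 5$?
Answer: $- \frac{6354}{11} \approx -577.64$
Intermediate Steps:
$p{\left(F \right)} = -5 + F^{2} - 2 F$
$Q{\left(w,D \right)} = -1 + 2 D$
$d{\left(Y \right)} = \frac{8}{-3 + Y^{2}}$
$d{\left(Q{\left(-5,p{\left(X \right)} \right)} \right)} - 578 = \frac{8}{-3 + \left(-1 + 2 \left(-5 + 4^{2} - 8\right)\right)^{2}} - 578 = \frac{8}{-3 + \left(-1 + 2 \left(-5 + 16 - 8\right)\right)^{2}} - 578 = \frac{8}{-3 + \left(-1 + 2 \cdot 3\right)^{2}} - 578 = \frac{8}{-3 + \left(-1 + 6\right)^{2}} - 578 = \frac{8}{-3 + 5^{2}} - 578 = \frac{8}{-3 + 25} - 578 = \frac{8}{22} - 578 = 8 \cdot \frac{1}{22} - 578 = \frac{4}{11} - 578 = - \frac{6354}{11}$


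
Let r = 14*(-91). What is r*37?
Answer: -47138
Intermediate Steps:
r = -1274
r*37 = -1274*37 = -47138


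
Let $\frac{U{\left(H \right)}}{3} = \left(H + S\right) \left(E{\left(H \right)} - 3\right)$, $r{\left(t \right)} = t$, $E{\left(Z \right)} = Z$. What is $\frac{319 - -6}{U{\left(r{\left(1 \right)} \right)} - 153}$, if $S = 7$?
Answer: $- \frac{325}{201} \approx -1.6169$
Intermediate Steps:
$U{\left(H \right)} = 3 \left(-3 + H\right) \left(7 + H\right)$ ($U{\left(H \right)} = 3 \left(H + 7\right) \left(H - 3\right) = 3 \left(7 + H\right) \left(-3 + H\right) = 3 \left(-3 + H\right) \left(7 + H\right)$)
$\frac{319 - -6}{U{\left(r{\left(1 \right)} \right)} - 153} = \frac{319 - -6}{\left(-63 + 3 \cdot 1^{2} + 12 \cdot 1\right) - 153} = \frac{319 + \left(9 - 3\right)}{\left(-63 + 3 \cdot 1 + 12\right) - 153} = \frac{319 + 6}{\left(-63 + 3 + 12\right) - 153} = \frac{325}{-48 - 153} = \frac{325}{-201} = 325 \left(- \frac{1}{201}\right) = - \frac{325}{201}$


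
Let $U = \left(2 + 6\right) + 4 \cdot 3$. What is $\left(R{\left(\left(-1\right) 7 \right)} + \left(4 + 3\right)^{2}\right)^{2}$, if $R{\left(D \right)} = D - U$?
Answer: $484$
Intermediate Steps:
$U = 20$ ($U = 8 + 12 = 20$)
$R{\left(D \right)} = -20 + D$ ($R{\left(D \right)} = D - 20 = -20 + D$)
$\left(R{\left(\left(-1\right) 7 \right)} + \left(4 + 3\right)^{2}\right)^{2} = \left(\left(-20 - 7\right) + \left(4 + 3\right)^{2}\right)^{2} = \left(\left(-20 - 7\right) + 7^{2}\right)^{2} = \left(-27 + 49\right)^{2} = 22^{2} = 484$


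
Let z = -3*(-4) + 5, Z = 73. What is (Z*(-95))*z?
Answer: -117895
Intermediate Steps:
z = 17 (z = 12 + 5 = 17)
(Z*(-95))*z = (73*(-95))*17 = -6935*17 = -117895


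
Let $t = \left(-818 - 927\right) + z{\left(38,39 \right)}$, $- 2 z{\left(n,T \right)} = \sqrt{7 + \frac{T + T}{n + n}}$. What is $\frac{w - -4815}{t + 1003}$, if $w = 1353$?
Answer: $- \frac{231883904}{27895141} + \frac{4112 \sqrt{11590}}{27895141} \approx -8.2968$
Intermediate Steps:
$z{\left(n,T \right)} = - \frac{\sqrt{7 + \frac{T}{n}}}{2}$ ($z{\left(n,T \right)} = - \frac{\sqrt{7 + \frac{T + T}{n + n}}}{2} = - \frac{\sqrt{7 + \frac{2 T}{2 n}}}{2} = - \frac{\sqrt{7 + 2 T \frac{1}{2 n}}}{2} = - \frac{\sqrt{7 + \frac{T}{n}}}{2}$)
$t = -1745 - \frac{\sqrt{11590}}{76}$ ($t = \left(-818 - 927\right) - \frac{\sqrt{7 + \frac{39}{38}}}{2} = -1745 - \frac{\sqrt{7 + 39 \cdot \frac{1}{38}}}{2} = -1745 - \frac{\sqrt{7 + \frac{39}{38}}}{2} = -1745 - \frac{\sqrt{\frac{305}{38}}}{2} = -1745 - \frac{\frac{1}{38} \sqrt{11590}}{2} = -1745 - \frac{\sqrt{11590}}{76} \approx -1746.4$)
$\frac{w - -4815}{t + 1003} = \frac{1353 - -4815}{\left(-1745 - \frac{\sqrt{11590}}{76}\right) + 1003} = \frac{1353 + 4815}{-742 - \frac{\sqrt{11590}}{76}} = \frac{6168}{-742 - \frac{\sqrt{11590}}{76}}$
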